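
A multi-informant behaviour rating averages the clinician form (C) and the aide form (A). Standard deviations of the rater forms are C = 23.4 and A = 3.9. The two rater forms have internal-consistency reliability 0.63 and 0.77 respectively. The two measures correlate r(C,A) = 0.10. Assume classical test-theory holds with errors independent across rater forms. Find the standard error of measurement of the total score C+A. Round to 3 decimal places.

14.356

Var(total) = 562.77 + 18.252 = 581.022.
True-score variance = 356.674 + 18.252 = 374.926, so reliability = 0.6453.
Error variance = 581.022 − 374.926 = 206.095; SEM = √206.095 = 14.356.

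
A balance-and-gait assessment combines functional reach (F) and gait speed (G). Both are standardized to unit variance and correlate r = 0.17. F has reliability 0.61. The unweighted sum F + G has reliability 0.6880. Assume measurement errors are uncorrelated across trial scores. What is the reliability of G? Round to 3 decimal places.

Var(F+G) = 2 + 2·0.17 = 2.340.
True-score variance = ρ_F + ρ_G + 2·0.17, so 0.6880 = (0.61 + ρ_G + 0.34) / 2.340.
ρ_G = 0.6880·2.340 − 0.61 − 0.34 = 0.660.

0.660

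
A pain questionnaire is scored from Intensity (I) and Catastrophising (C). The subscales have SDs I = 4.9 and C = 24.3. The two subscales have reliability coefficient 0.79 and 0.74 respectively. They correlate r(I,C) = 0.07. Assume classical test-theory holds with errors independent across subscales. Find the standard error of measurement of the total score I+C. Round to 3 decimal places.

12.592

Var(total) = 614.5 + 16.6698 = 631.17.
True-score variance = 455.93 + 16.6698 = 472.6, so reliability = 0.7488.
Error variance = 631.17 − 472.6 = 158.57; SEM = √158.57 = 12.592.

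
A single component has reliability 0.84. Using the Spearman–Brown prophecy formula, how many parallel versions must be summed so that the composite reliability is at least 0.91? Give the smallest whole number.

k ≥ ρ*(1−ρ₁)/(ρ₁(1−ρ*)) = 0.91·0.16 / (0.84·0.09) = 1.926.
Smallest integer k = 2.

2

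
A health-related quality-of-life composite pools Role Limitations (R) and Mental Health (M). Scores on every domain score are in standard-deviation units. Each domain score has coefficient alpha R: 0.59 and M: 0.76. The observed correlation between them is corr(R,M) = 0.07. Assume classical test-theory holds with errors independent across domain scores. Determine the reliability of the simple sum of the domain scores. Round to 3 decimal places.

0.696

Var(R+M) = 2 + 2·[0.07] = 2 + 0.14 = 2.14.
Under uncorrelated errors the observed covariances equal the true-score covariances, so only the own-variance terms attenuate.
True-score variance = [0.59 + 0.76] + 0.14 = 1.35 + 0.14 = 1.49.
Reliability = 1.49 / 2.14 = 0.696.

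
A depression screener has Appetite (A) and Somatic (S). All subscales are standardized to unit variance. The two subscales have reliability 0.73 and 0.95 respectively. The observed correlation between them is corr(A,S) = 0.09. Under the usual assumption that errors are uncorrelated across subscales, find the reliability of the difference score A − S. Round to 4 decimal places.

Var(A−S) = 1 + 1 − 2·0.09 = 2 − 0.18 = 1.82.
With uncorrelated errors the cross-covariances are all true-score covariance, so they carry over unchanged; only the diagonal terms shrink to ρᵢσᵢ².
True-score variance = [0.73 + 0.95] − 0.18 = 1.68 − 0.18 = 1.5.
Reliability = 1.5 / 1.82 = 0.8242.

0.8242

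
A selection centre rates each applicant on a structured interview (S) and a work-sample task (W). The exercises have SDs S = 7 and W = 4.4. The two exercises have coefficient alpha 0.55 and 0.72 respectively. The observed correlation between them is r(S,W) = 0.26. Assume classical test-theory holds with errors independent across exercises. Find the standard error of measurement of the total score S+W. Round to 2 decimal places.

5.24

Var(total) = 68.36 + 16.016 = 84.376.
True-score variance = 40.8892 + 16.016 = 56.9052, so reliability = 0.6744.
Error variance = 84.376 − 56.9052 = 27.4708; SEM = √27.4708 = 5.24.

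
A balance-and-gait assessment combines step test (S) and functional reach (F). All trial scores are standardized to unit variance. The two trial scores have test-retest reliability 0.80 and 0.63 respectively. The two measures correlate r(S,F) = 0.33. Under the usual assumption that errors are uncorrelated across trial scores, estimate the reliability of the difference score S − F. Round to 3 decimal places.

Var(S−F) = 1 + 1 − 2·0.33 = 2 − 0.66 = 1.34.
With uncorrelated errors the cross-covariances are all true-score covariance, so they carry over unchanged; only the diagonal terms shrink to ρᵢσᵢ².
True-score variance = [0.80 + 0.63] − 0.66 = 1.43 − 0.66 = 0.77.
Reliability = 0.77 / 1.34 = 0.575.

0.575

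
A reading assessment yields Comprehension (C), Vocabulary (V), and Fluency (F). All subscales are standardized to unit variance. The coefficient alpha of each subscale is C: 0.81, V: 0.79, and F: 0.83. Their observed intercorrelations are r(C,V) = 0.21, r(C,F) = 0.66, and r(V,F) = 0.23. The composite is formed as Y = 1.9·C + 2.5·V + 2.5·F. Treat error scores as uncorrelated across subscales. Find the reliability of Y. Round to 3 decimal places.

0.888

Var(Y) = 1.9² + 2.5² + 2.5² + 2·[4.75·0.21 + 4.75·0.66 + 6.25·0.23] = 16.11 + 11.14 = 27.25.
With uncorrelated errors the cross-covariances are all true-score covariance, so they carry over unchanged; only the diagonal terms shrink to ρᵢσᵢ².
True-score variance = [1.9²·0.81 + 2.5²·0.79 + 2.5²·0.83] + 11.14 = 13.0491 + 11.14 = 24.1891.
Reliability = 24.1891 / 27.25 = 0.888.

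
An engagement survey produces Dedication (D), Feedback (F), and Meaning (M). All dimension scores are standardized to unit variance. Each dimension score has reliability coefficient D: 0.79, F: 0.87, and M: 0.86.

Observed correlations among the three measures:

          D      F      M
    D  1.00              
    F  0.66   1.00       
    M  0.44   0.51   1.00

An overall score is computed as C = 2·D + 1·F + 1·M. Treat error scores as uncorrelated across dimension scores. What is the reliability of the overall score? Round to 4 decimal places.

0.9028

Var(C) = 2² + 1 + 1 + 2·[2·0.66 + 2·0.44 + 0.51] = 6 + 5.42 = 11.42.
Because errors are independent across components, Cov(Tᵢ,Tⱼ) = Cov(Xᵢ,Xⱼ); the off-diagonal part of the true-score variance is the same as above.
True-score variance = [2²·0.79 + 0.87 + 0.86] + 5.42 = 4.89 + 5.42 = 10.31.
Reliability = 10.31 / 11.42 = 0.9028.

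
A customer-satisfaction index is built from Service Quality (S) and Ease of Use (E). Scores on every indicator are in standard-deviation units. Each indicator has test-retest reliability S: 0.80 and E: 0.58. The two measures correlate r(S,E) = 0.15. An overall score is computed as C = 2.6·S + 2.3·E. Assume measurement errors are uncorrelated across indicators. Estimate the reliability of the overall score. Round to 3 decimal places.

0.742

Var(C) = 2.6² + 2.3² + 2·[5.98·0.15] = 12.05 + 1.794 = 13.844.
With uncorrelated errors the cross-covariances are all true-score covariance, so they carry over unchanged; only the diagonal terms shrink to ρᵢσᵢ².
True-score variance = [2.6²·0.80 + 2.3²·0.58] + 1.794 = 8.4762 + 1.794 = 10.2702.
Reliability = 10.2702 / 13.844 = 0.742.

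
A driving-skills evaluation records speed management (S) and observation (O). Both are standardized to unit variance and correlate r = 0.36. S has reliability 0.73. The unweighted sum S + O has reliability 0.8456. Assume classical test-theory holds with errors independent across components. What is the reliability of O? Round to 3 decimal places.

0.850

Var(S+O) = 2 + 2·0.36 = 2.720.
True-score variance = ρ_S + ρ_O + 2·0.36, so 0.8456 = (0.73 + ρ_O + 0.72) / 2.720.
ρ_O = 0.8456·2.720 − 0.73 − 0.72 = 0.850.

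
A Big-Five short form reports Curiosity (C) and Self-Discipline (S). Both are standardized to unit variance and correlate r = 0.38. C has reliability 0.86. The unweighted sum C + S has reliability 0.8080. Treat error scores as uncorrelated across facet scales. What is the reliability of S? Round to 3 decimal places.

Var(C+S) = 2 + 2·0.38 = 2.760.
True-score variance = ρ_C + ρ_S + 2·0.38, so 0.8080 = (0.86 + ρ_S + 0.76) / 2.760.
ρ_S = 0.8080·2.760 − 0.86 − 0.76 = 0.610.

0.610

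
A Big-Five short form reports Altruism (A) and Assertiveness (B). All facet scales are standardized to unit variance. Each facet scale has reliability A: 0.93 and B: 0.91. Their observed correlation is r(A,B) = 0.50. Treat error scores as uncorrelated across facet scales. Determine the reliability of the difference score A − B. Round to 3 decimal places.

0.840

Var(A−B) = 1 + 1 − 2·0.50 = 2 − 1 = 1.
Under uncorrelated errors the observed covariances equal the true-score covariances, so only the own-variance terms attenuate.
True-score variance = [0.93 + 0.91] − 1 = 1.84 − 1 = 0.84.
Reliability = 0.84 / 1 = 0.840.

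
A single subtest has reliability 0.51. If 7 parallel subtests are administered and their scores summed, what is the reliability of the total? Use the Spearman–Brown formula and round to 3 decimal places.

ρ_k = kρ / (1 + (k−1)ρ) = 7·0.51 / (1 + 6·0.51) = 3.570 / 4.060 = 0.879.

0.879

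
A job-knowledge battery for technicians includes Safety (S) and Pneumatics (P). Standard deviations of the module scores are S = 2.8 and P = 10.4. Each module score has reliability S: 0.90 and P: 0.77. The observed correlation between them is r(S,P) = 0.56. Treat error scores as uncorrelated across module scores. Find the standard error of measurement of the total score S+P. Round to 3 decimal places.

5.066

Var(total) = 116 + 32.6144 = 148.614.
True-score variance = 90.3392 + 32.6144 = 122.954, so reliability = 0.8273.
Error variance = 148.614 − 122.954 = 25.6608; SEM = √25.6608 = 5.066.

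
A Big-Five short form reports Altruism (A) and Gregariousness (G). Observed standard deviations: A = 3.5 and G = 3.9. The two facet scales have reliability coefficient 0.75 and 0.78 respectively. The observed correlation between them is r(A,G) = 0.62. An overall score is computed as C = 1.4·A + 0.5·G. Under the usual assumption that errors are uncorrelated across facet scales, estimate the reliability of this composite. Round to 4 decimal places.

0.8276

Var(C) = 1.4²·3.5² + 0.5²·3.9² + 2·[0.7·3.5·3.9·0.62] = 27.8125 + 11.8482 = 39.6607.
Because errors are independent across components, Cov(Tᵢ,Tⱼ) = Cov(Xᵢ,Xⱼ); the off-diagonal part of the true-score variance is the same as above.
True-score variance = [1.4²·3.5²·0.75 + 0.5²·3.9²·0.78] + 11.8482 = 20.9734 + 11.8482 = 32.8216.
Reliability = 32.8216 / 39.6607 = 0.8276.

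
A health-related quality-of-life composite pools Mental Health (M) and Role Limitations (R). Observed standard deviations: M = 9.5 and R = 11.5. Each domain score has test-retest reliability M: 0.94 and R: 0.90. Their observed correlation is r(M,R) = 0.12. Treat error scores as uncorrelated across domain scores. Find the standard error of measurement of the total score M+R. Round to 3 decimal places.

Var(total) = 222.5 + 26.22 = 248.72.
True-score variance = 203.86 + 26.22 = 230.08, so reliability = 0.9251.
Error variance = 248.72 − 230.08 = 18.64; SEM = √18.64 = 4.317.

4.317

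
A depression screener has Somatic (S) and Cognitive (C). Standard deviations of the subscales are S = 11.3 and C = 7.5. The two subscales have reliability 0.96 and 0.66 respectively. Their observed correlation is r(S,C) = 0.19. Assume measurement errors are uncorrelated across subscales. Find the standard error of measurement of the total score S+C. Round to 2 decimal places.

4.92

Var(total) = 183.94 + 32.205 = 216.145.
True-score variance = 159.707 + 32.205 = 191.912, so reliability = 0.8879.
Error variance = 216.145 − 191.912 = 24.2326; SEM = √24.2326 = 4.92.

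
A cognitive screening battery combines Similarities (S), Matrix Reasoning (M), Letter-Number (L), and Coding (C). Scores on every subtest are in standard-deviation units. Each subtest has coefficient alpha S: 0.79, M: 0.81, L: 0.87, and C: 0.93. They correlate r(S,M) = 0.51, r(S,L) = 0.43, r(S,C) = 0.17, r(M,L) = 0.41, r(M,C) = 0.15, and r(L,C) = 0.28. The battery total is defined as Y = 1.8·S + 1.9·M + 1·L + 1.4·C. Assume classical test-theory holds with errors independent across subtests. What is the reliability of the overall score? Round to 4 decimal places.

Var(Y) = 1.8² + 1.9² + 1 + 1.4² + 2·[3.42·0.51 + 1.8·0.43 + 2.52·0.17 + 1.9·0.41 + 2.66·0.15 + 1.4·0.28] = 9.81 + 9.0332 = 18.8432.
Under uncorrelated errors the observed covariances equal the true-score covariances, so only the own-variance terms attenuate.
True-score variance = [1.8²·0.79 + 1.9²·0.81 + 0.87 + 1.4²·0.93] + 9.0332 = 8.1765 + 9.0332 = 17.2097.
Reliability = 17.2097 / 18.8432 = 0.9133.

0.9133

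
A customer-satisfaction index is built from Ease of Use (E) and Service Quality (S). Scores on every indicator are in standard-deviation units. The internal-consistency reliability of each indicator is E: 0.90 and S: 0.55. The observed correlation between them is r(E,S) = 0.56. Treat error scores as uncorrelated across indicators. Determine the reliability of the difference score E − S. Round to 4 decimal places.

Var(E−S) = 1 + 1 − 2·0.56 = 2 − 1.12 = 0.88.
With uncorrelated errors the cross-covariances are all true-score covariance, so they carry over unchanged; only the diagonal terms shrink to ρᵢσᵢ².
True-score variance = [0.90 + 0.55] − 1.12 = 1.45 − 1.12 = 0.33.
Reliability = 0.33 / 0.88 = 0.3750.

0.3750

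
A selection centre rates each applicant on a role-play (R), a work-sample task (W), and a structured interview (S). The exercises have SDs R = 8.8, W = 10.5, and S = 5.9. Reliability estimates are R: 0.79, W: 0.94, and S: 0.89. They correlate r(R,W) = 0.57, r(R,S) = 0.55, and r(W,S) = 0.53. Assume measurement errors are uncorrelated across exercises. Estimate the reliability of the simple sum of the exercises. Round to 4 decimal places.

0.9407

Var(R+W+S) = 8.8² + 10.5² + 5.9² + 2·[8.8·10.5·0.57 + 8.8·5.9·0.55 + 10.5·5.9·0.53] = 222.5 + 228.115 = 450.615.
Because errors are independent across components, Cov(Tᵢ,Tⱼ) = Cov(Xᵢ,Xⱼ); the off-diagonal part of the true-score variance is the same as above.
True-score variance = [8.8²·0.79 + 10.5²·0.94 + 5.9²·0.89] + 228.115 = 195.793 + 228.115 = 423.909.
Reliability = 423.909 / 450.615 = 0.9407.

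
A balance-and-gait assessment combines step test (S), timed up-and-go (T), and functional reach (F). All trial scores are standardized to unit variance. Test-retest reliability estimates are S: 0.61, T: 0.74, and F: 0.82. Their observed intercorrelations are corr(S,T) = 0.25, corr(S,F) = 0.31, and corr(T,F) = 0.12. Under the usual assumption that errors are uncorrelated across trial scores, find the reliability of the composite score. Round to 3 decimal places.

Var(S+T+F) = 3 + 2·[0.25 + 0.31 + 0.12] = 3 + 1.36 = 4.36.
With uncorrelated errors the cross-covariances are all true-score covariance, so they carry over unchanged; only the diagonal terms shrink to ρᵢσᵢ².
True-score variance = [0.61 + 0.74 + 0.82] + 1.36 = 2.17 + 1.36 = 3.53.
Reliability = 3.53 / 4.36 = 0.810.

0.810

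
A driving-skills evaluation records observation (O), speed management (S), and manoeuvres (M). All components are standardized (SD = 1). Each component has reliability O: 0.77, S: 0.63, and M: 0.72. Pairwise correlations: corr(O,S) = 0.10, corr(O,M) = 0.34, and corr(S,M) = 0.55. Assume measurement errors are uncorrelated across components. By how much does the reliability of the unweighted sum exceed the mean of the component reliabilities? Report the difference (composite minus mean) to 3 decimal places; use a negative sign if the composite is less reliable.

0.117

Var(sum) = 3 + 1.98 = 4.98; true-score variance = 2.12 + 1.98 = 4.1; composite reliability = 0.8233.
Mean component reliability = 0.7067.
Difference = 0.8233 − 0.7067 = 0.117.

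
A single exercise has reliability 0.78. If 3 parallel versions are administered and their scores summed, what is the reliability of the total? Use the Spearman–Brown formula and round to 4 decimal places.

ρ_k = kρ / (1 + (k−1)ρ) = 3·0.78 / (1 + 2·0.78) = 2.340 / 2.560 = 0.9141.

0.9141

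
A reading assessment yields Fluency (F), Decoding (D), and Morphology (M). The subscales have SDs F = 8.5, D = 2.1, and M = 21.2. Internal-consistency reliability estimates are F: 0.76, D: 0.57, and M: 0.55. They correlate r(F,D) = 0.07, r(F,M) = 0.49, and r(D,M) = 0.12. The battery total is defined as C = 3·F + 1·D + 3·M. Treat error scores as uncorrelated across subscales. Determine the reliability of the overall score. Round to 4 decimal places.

Var(C) = 3²·8.5² + 2.1² + 3²·21.2² + 2·[3·8.5·2.1·0.07 + 9·8.5·21.2·0.49 + 3·2.1·21.2·0.12] = 4699.62 + 1628.92 = 6328.54.
With uncorrelated errors the cross-covariances are all true-score covariance, so they carry over unchanged; only the diagonal terms shrink to ρᵢσᵢ².
True-score variance = [3²·8.5²·0.76 + 2.1²·0.57 + 3²·21.2²·0.55] + 1628.92 = 2721.43 + 1628.92 = 4350.35.
Reliability = 4350.35 / 6328.54 = 0.6874.

0.6874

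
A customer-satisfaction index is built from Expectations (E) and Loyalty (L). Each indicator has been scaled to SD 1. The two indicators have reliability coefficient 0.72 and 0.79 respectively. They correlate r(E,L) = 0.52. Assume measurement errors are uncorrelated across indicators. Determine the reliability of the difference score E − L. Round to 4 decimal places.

0.4896

Var(E−L) = 1 + 1 − 2·0.52 = 2 − 1.04 = 0.96.
Because errors are independent across components, Cov(Tᵢ,Tⱼ) = Cov(Xᵢ,Xⱼ); the off-diagonal part of the true-score variance is the same as above.
True-score variance = [0.72 + 0.79] − 1.04 = 1.51 − 1.04 = 0.47.
Reliability = 0.47 / 0.96 = 0.4896.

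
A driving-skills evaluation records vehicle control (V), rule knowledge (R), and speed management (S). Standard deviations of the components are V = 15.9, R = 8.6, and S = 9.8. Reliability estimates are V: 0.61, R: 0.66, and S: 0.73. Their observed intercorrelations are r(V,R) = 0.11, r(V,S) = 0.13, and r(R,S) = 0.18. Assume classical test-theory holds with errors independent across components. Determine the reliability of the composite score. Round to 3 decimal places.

Var(V+R+S) = 15.9² + 8.6² + 9.8² + 2·[15.9·8.6·0.11 + 15.9·9.8·0.13 + 8.6·9.8·0.18] = 422.81 + 100.937 = 523.747.
Under uncorrelated errors the observed covariances equal the true-score covariances, so only the own-variance terms attenuate.
True-score variance = [15.9²·0.61 + 8.6²·0.66 + 9.8²·0.73] + 100.937 = 273.137 + 100.937 = 374.074.
Reliability = 374.074 / 523.747 = 0.714.

0.714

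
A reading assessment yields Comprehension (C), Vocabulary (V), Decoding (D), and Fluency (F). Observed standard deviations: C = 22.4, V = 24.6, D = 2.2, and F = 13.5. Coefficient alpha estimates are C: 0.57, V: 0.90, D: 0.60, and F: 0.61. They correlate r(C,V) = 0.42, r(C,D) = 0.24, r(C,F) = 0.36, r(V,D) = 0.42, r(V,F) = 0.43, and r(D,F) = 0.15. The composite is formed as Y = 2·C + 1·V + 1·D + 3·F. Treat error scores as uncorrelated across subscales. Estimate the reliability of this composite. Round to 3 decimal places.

Var(Y) = 2²·22.4² + 24.6² + 2.2² + 3²·13.5² + 2·[2·22.4·24.6·0.42 + 2·22.4·2.2·0.24 + 6·22.4·13.5·0.36 + 24.6·2.2·0.42 + 3·24.6·13.5·0.43 + 3·2.2·13.5·0.15] = 4257.29 + 3208.43 = 7465.72.
Because errors are independent across components, Cov(Tᵢ,Tⱼ) = Cov(Xᵢ,Xⱼ); the off-diagonal part of the true-score variance is the same as above.
True-score variance = [2²·22.4²·0.57 + 24.6²·0.90 + 2.2²·0.60 + 3²·13.5²·0.61] + 3208.43 = 2692.11 + 3208.43 = 5900.55.
Reliability = 5900.55 / 7465.72 = 0.790.

0.790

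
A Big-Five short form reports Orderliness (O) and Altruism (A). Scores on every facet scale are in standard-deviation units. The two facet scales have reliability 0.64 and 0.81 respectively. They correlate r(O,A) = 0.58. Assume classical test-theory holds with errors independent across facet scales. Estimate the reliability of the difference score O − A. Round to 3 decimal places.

Var(O−A) = 1 + 1 − 2·0.58 = 2 − 1.16 = 0.84.
Because errors are independent across components, Cov(Tᵢ,Tⱼ) = Cov(Xᵢ,Xⱼ); the off-diagonal part of the true-score variance is the same as above.
True-score variance = [0.64 + 0.81] − 1.16 = 1.45 − 1.16 = 0.29.
Reliability = 0.29 / 0.84 = 0.345.

0.345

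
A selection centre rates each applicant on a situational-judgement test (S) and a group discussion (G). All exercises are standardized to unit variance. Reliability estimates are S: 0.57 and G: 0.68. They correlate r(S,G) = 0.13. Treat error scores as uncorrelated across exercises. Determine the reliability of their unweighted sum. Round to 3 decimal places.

0.668

Var(S+G) = 2 + 2·[0.13] = 2 + 0.26 = 2.26.
Under uncorrelated errors the observed covariances equal the true-score covariances, so only the own-variance terms attenuate.
True-score variance = [0.57 + 0.68] + 0.26 = 1.25 + 0.26 = 1.51.
Reliability = 1.51 / 2.26 = 0.668.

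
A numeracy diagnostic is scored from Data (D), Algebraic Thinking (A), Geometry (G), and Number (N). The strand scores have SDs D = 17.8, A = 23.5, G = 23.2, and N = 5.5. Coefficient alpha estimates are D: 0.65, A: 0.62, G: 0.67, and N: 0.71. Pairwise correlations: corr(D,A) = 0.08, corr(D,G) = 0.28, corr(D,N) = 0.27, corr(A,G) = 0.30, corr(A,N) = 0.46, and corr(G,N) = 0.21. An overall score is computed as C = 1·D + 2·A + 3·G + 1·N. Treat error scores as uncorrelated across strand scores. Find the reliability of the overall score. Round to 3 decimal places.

0.760

Var(C) = 17.8² + 2²·23.5² + 3²·23.2² + 5.5² + 2·[2·17.8·23.5·0.08 + 3·17.8·23.2·0.28 + 17.8·5.5·0.27 + 6·23.5·23.2·0.30 + 2·23.5·5.5·0.46 + 3·23.2·5.5·0.21] = 7400.25 + 3241.81 = 10642.1.
With uncorrelated errors the cross-covariances are all true-score covariance, so they carry over unchanged; only the diagonal terms shrink to ρᵢσᵢ².
True-score variance = [17.8²·0.65 + 2²·23.5²·0.62 + 3²·23.2²·0.67 + 5.5²·0.71] + 3241.81 = 4842.59 + 3241.81 = 8084.4.
Reliability = 8084.4 / 10642.1 = 0.760.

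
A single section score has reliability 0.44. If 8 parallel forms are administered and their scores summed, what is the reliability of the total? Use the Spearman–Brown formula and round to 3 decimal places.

0.863

ρ_k = kρ / (1 + (k−1)ρ) = 8·0.44 / (1 + 7·0.44) = 3.520 / 4.080 = 0.863.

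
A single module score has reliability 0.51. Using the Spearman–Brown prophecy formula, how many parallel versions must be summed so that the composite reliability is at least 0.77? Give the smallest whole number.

k ≥ ρ*(1−ρ₁)/(ρ₁(1−ρ*)) = 0.77·0.49 / (0.51·0.23) = 3.217.
Smallest integer k = 4.

4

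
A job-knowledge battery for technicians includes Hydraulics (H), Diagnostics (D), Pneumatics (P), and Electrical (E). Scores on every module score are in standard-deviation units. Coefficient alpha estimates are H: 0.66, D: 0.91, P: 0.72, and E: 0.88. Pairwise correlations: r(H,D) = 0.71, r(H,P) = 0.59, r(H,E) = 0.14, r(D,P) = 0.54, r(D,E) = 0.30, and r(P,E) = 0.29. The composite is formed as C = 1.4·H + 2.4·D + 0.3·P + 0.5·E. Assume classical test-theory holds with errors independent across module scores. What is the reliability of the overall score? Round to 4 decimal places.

0.9179

Var(C) = 1.4² + 2.4² + 0.3² + 0.5² + 2·[3.36·0.71 + 0.42·0.59 + 0.7·0.14 + 0.72·0.54 + 1.2·0.30 + 0.15·0.29] = 8.06 + 7.0474 = 15.1074.
Under uncorrelated errors the observed covariances equal the true-score covariances, so only the own-variance terms attenuate.
True-score variance = [1.4²·0.66 + 2.4²·0.91 + 0.3²·0.72 + 0.5²·0.88] + 7.0474 = 6.82 + 7.0474 = 13.8674.
Reliability = 13.8674 / 15.1074 = 0.9179.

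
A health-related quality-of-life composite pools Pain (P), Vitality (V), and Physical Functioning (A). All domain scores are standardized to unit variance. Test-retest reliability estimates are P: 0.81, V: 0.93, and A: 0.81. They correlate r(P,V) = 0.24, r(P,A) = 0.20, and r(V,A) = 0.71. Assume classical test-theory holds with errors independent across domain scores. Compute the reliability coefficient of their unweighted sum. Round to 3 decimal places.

Var(P+V+A) = 3 + 2·[0.24 + 0.20 + 0.71] = 3 + 2.3 = 5.3.
Because errors are independent across components, Cov(Tᵢ,Tⱼ) = Cov(Xᵢ,Xⱼ); the off-diagonal part of the true-score variance is the same as above.
True-score variance = [0.81 + 0.93 + 0.81] + 2.3 = 2.55 + 2.3 = 4.85.
Reliability = 4.85 / 5.3 = 0.915.

0.915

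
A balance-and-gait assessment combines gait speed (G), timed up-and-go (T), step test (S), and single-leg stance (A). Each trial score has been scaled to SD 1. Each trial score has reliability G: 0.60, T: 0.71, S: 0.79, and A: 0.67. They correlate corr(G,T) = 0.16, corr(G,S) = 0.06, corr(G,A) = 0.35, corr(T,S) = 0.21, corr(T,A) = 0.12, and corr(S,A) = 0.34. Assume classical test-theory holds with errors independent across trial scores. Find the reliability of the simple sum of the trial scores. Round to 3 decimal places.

0.810

Var(G+T+S+A) = 4 + 2·[0.16 + 0.06 + 0.35 + 0.21 + 0.12 + 0.34] = 4 + 2.48 = 6.48.
With uncorrelated errors the cross-covariances are all true-score covariance, so they carry over unchanged; only the diagonal terms shrink to ρᵢσᵢ².
True-score variance = [0.60 + 0.71 + 0.79 + 0.67] + 2.48 = 2.77 + 2.48 = 5.25.
Reliability = 5.25 / 6.48 = 0.810.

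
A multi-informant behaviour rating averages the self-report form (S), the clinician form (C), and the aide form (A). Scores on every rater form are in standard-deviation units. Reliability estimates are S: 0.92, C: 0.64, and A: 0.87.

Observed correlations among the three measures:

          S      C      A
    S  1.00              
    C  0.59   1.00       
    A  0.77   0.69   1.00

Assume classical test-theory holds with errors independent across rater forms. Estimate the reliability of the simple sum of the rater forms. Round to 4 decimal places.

Var(S+C+A) = 3 + 2·[0.59 + 0.77 + 0.69] = 3 + 4.1 = 7.1.
With uncorrelated errors the cross-covariances are all true-score covariance, so they carry over unchanged; only the diagonal terms shrink to ρᵢσᵢ².
True-score variance = [0.92 + 0.64 + 0.87] + 4.1 = 2.43 + 4.1 = 6.53.
Reliability = 6.53 / 7.1 = 0.9197.

0.9197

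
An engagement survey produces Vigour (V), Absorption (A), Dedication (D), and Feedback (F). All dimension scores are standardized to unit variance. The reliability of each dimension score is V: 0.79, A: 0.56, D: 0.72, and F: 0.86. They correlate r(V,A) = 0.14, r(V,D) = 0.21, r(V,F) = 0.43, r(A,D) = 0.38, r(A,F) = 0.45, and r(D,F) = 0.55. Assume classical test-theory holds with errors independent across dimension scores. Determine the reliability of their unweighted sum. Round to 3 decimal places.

0.871

Var(V+A+D+F) = 4 + 2·[0.14 + 0.21 + 0.43 + 0.38 + 0.45 + 0.55] = 4 + 4.32 = 8.32.
Because errors are independent across components, Cov(Tᵢ,Tⱼ) = Cov(Xᵢ,Xⱼ); the off-diagonal part of the true-score variance is the same as above.
True-score variance = [0.79 + 0.56 + 0.72 + 0.86] + 4.32 = 2.93 + 4.32 = 7.25.
Reliability = 7.25 / 8.32 = 0.871.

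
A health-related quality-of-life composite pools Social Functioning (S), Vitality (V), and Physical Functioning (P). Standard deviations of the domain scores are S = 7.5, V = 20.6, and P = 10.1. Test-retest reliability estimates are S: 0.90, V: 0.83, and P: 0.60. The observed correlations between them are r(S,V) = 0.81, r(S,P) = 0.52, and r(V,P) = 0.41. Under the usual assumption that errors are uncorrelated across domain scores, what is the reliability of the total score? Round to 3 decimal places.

0.890

Var(S+V+P) = 7.5² + 20.6² + 10.1² + 2·[7.5·20.6·0.81 + 7.5·10.1·0.52 + 20.6·10.1·0.41] = 582.62 + 499.679 = 1082.3.
Under uncorrelated errors the observed covariances equal the true-score covariances, so only the own-variance terms attenuate.
True-score variance = [7.5²·0.90 + 20.6²·0.83 + 10.1²·0.60] + 499.679 = 464.05 + 499.679 = 963.729.
Reliability = 963.729 / 1082.3 = 0.890.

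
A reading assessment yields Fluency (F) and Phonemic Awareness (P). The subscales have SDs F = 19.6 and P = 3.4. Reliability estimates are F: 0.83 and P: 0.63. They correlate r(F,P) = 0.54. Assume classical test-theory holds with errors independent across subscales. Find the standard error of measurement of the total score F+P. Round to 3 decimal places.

Var(total) = 395.72 + 71.9712 = 467.691.
True-score variance = 326.136 + 71.9712 = 398.107, so reliability = 0.8512.
Error variance = 467.691 − 398.107 = 69.5844; SEM = √69.5844 = 8.342.

8.342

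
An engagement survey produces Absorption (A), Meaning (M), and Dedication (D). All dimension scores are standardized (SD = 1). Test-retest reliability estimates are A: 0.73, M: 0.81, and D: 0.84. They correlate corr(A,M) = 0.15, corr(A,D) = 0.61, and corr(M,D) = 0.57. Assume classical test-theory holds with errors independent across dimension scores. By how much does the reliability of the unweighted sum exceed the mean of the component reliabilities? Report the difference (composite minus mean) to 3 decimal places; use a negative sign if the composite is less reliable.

0.097

Var(sum) = 3 + 2.66 = 5.66; true-score variance = 2.38 + 2.66 = 5.04; composite reliability = 0.8905.
Mean component reliability = 0.7933.
Difference = 0.8905 − 0.7933 = 0.097.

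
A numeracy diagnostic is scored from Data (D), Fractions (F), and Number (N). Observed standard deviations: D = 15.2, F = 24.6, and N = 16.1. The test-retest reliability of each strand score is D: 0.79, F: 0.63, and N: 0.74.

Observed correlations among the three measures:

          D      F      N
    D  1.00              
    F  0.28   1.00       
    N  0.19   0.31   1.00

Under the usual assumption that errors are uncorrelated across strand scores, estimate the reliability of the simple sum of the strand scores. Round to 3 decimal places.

0.793

Var(D+F+N) = 15.2² + 24.6² + 16.1² + 2·[15.2·24.6·0.28 + 15.2·16.1·0.19 + 24.6·16.1·0.31] = 1095.41 + 547.946 = 1643.36.
With uncorrelated errors the cross-covariances are all true-score covariance, so they carry over unchanged; only the diagonal terms shrink to ρᵢσᵢ².
True-score variance = [15.2²·0.79 + 24.6²·0.63 + 16.1²·0.74] + 547.946 = 755.588 + 547.946 = 1303.53.
Reliability = 1303.53 / 1643.36 = 0.793.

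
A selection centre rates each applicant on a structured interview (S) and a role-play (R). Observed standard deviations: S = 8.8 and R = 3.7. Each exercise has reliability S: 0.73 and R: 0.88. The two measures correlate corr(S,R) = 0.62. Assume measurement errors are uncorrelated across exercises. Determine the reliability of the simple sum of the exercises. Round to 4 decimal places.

0.8285

Var(S+R) = 8.8² + 3.7² + 2·[8.8·3.7·0.62] = 91.13 + 40.3744 = 131.504.
Under uncorrelated errors the observed covariances equal the true-score covariances, so only the own-variance terms attenuate.
True-score variance = [8.8²·0.73 + 3.7²·0.88] + 40.3744 = 68.5784 + 40.3744 = 108.953.
Reliability = 108.953 / 131.504 = 0.8285.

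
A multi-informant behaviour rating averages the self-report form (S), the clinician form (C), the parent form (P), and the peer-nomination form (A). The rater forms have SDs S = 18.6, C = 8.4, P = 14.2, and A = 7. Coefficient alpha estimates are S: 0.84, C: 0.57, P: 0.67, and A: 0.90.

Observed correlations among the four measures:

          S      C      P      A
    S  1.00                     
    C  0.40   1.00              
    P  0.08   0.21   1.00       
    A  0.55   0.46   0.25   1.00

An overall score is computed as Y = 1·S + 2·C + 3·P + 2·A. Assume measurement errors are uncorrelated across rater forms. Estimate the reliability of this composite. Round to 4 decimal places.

0.8069

Var(Y) = 18.6² + 2²·8.4² + 3²·14.2² + 2²·7² + 2·[2·18.6·8.4·0.40 + 3·18.6·14.2·0.08 + 2·18.6·7·0.55 + 6·8.4·14.2·0.21 + 4·8.4·7·0.46 + 6·14.2·7·0.25] = 2638.96 + 1478.37 = 4117.33.
With uncorrelated errors the cross-covariances are all true-score covariance, so they carry over unchanged; only the diagonal terms shrink to ρᵢσᵢ².
True-score variance = [18.6²·0.84 + 2²·8.4²·0.57 + 3²·14.2²·0.67 + 2²·7²·0.90] + 1478.37 = 1843.77 + 1478.37 = 3322.14.
Reliability = 3322.14 / 4117.33 = 0.8069.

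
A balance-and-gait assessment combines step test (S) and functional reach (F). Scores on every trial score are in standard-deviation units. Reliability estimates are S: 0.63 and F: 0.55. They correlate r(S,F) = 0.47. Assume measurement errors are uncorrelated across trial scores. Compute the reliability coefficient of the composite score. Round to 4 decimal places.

Var(S+F) = 2 + 2·[0.47] = 2 + 0.94 = 2.94.
Because errors are independent across components, Cov(Tᵢ,Tⱼ) = Cov(Xᵢ,Xⱼ); the off-diagonal part of the true-score variance is the same as above.
True-score variance = [0.63 + 0.55] + 0.94 = 1.18 + 0.94 = 2.12.
Reliability = 2.12 / 2.94 = 0.7211.

0.7211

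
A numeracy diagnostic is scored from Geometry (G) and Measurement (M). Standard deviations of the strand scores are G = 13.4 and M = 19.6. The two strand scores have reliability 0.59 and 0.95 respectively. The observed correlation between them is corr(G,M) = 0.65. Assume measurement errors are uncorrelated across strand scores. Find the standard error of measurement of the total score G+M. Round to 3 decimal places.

9.635

Var(total) = 563.72 + 341.432 = 905.152.
True-score variance = 470.892 + 341.432 = 812.324, so reliability = 0.8974.
Error variance = 905.152 − 812.324 = 92.8276; SEM = √92.8276 = 9.635.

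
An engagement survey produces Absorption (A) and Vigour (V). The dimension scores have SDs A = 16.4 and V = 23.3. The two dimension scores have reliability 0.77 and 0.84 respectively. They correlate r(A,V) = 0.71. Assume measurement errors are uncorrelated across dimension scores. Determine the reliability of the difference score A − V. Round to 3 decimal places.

Var(A−V) = 16.4² + 23.3² − 2·16.4·23.3·0.71 = 811.85 − 542.61 = 269.24.
Under uncorrelated errors the observed covariances equal the true-score covariances, so only the own-variance terms attenuate.
True-score variance = [16.4²·0.77 + 23.3²·0.84] − 542.61 = 663.127 − 542.61 = 120.516.
Reliability = 120.516 / 269.24 = 0.448.

0.448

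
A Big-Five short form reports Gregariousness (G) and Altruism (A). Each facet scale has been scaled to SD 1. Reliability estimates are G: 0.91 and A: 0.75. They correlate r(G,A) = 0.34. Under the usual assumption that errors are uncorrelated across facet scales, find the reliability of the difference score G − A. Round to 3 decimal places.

0.742

Var(G−A) = 1 + 1 − 2·0.34 = 2 − 0.68 = 1.32.
With uncorrelated errors the cross-covariances are all true-score covariance, so they carry over unchanged; only the diagonal terms shrink to ρᵢσᵢ².
True-score variance = [0.91 + 0.75] − 0.68 = 1.66 − 0.68 = 0.98.
Reliability = 0.98 / 1.32 = 0.742.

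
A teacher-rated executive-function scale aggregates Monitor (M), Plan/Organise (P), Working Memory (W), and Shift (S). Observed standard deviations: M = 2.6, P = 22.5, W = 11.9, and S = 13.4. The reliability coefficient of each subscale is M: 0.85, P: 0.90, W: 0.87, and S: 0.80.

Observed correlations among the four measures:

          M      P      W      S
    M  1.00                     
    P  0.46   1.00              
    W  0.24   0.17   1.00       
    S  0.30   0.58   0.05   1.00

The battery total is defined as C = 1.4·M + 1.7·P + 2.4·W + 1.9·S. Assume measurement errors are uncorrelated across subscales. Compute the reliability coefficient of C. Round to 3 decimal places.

Var(C) = 1.4²·2.6² + 1.7²·22.5² + 2.4²·11.9² + 1.9²·13.4² + 2·[2.38·2.6·22.5·0.46 + 3.36·2.6·11.9·0.24 + 2.66·2.6·13.4·0.30 + 4.08·22.5·11.9·0.17 + 3.23·22.5·13.4·0.58 + 4.56·11.9·13.4·0.05] = 2940.2 + 1807.39 = 4747.59.
Because errors are independent across components, Cov(Tᵢ,Tⱼ) = Cov(Xᵢ,Xⱼ); the off-diagonal part of the true-score variance is the same as above.
True-score variance = [1.4²·2.6²·0.85 + 1.7²·22.5²·0.90 + 2.4²·11.9²·0.87 + 1.9²·13.4²·0.80] + 1807.39 = 2556.22 + 1807.39 = 4363.62.
Reliability = 4363.62 / 4747.59 = 0.919.

0.919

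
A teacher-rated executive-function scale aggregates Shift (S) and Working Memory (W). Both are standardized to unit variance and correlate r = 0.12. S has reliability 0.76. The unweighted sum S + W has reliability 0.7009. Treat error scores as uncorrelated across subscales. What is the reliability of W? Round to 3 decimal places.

Var(S+W) = 2 + 2·0.12 = 2.240.
True-score variance = ρ_S + ρ_W + 2·0.12, so 0.7009 = (0.76 + ρ_W + 0.24) / 2.240.
ρ_W = 0.7009·2.240 − 0.76 − 0.24 = 0.570.

0.570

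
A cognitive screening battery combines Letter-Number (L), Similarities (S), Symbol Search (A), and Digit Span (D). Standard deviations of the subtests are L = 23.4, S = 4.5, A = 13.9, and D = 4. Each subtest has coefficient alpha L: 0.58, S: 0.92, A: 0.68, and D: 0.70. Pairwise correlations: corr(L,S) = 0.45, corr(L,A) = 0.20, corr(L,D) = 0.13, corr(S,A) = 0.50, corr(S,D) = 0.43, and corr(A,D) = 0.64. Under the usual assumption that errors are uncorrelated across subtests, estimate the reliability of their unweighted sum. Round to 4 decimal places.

0.7463

Var(L+S+A+D) = 23.4² + 4.5² + 13.9² + 4² + 2·[23.4·4.5·0.45 + 23.4·13.9·0.20 + 23.4·4·0.13 + 4.5·13.9·0.50 + 4.5·4·0.43 + 13.9·4·0.64] = 777.02 + 398.408 = 1175.43.
Because errors are independent across components, Cov(Tᵢ,Tⱼ) = Cov(Xᵢ,Xⱼ); the off-diagonal part of the true-score variance is the same as above.
True-score variance = [23.4²·0.58 + 4.5²·0.92 + 13.9²·0.68 + 4²·0.70] + 398.408 = 478.798 + 398.408 = 877.206.
Reliability = 877.206 / 1175.43 = 0.7463.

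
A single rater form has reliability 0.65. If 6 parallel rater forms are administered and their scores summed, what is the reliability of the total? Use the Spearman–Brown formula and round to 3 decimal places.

0.918

ρ_k = kρ / (1 + (k−1)ρ) = 6·0.65 / (1 + 5·0.65) = 3.900 / 4.250 = 0.918.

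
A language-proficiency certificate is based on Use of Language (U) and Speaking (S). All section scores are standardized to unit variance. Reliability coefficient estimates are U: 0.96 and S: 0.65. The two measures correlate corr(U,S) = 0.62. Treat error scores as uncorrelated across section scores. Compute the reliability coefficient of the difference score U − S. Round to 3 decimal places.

Var(U−S) = 1 + 1 − 2·0.62 = 2 − 1.24 = 0.76.
Under uncorrelated errors the observed covariances equal the true-score covariances, so only the own-variance terms attenuate.
True-score variance = [0.96 + 0.65] − 1.24 = 1.61 − 1.24 = 0.37.
Reliability = 0.37 / 0.76 = 0.487.

0.487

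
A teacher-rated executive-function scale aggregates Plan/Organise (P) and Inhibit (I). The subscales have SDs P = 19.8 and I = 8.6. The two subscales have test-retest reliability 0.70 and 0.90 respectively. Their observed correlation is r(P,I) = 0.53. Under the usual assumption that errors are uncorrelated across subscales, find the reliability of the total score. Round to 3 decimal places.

Var(P+I) = 19.8² + 8.6² + 2·[19.8·8.6·0.53] = 466 + 180.497 = 646.497.
With uncorrelated errors the cross-covariances are all true-score covariance, so they carry over unchanged; only the diagonal terms shrink to ρᵢσᵢ².
True-score variance = [19.8²·0.70 + 8.6²·0.90] + 180.497 = 340.992 + 180.497 = 521.489.
Reliability = 521.489 / 646.497 = 0.807.

0.807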